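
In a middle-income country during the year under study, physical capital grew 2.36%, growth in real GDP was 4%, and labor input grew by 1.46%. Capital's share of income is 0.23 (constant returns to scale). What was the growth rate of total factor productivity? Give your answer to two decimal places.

Labor's share = 1 − 0.23 = 0.77.
Physical capital: 0.23 × 2.36 = 0.5428 pp.
Labor input: 0.77 × 1.46 = 1.1242 pp.
TFP growth = 4 − 1.667 = 2.333%.

Total factor productivity grew 2.33%.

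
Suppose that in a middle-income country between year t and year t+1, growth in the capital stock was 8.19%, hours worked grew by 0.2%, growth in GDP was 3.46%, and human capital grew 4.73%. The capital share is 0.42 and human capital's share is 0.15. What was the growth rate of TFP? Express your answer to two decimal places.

-0.78%

Labor's share = 1 − 0.42 − 0.15 = 0.43.
The capital stock: 0.42 × 8.19 = 3.4398 pp.
Human capital: 0.15 × 4.73 = 0.7095 pp.
Hours worked: 0.43 × 0.2 = 0.086 pp.
TFP growth = 3.46 − 4.2353 = -0.7753%.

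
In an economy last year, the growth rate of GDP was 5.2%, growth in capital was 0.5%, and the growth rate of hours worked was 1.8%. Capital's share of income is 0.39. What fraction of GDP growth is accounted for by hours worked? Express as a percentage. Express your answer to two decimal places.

Labor's share = 1 − 0.39 = 0.61.
Hours worked contributed 0.61 × 1.8 = 1.098 pp.
Share of growth = 1.098 / 5.2 × 100 = 21.1154%.

21.12%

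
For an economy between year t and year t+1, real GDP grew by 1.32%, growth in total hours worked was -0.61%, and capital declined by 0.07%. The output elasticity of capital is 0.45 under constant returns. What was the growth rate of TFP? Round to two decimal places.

Labor's share = 1 − 0.45 = 0.55.
Capital: 0.45 × (-0.07) = -0.0315 pp.
Total hours worked: 0.55 × (-0.61) = -0.3355 pp.
TFP growth = 1.32 + 0.367 = 1.687%.

1.69%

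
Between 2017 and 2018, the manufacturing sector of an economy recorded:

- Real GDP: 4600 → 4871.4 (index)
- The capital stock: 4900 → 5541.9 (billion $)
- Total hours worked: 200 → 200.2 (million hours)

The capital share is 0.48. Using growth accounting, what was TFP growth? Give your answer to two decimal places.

Real GDP growth = (4871.4 − 4600) / 4600 = 5.9%.
The capital stock growth = (5541.9 − 4900) / 4900 = 13.1%.
Total hours worked growth = (200.2 − 200) / 200 = 0.1%.
Labor's share = 1 − 0.48 = 0.52.
The capital stock: 0.48 × 13.1 = 6.288 pp.
Total hours worked: 0.52 × 0.1 = 0.052 pp.
TFP growth = 5.9 − 6.34 = -0.44%.

-0.44%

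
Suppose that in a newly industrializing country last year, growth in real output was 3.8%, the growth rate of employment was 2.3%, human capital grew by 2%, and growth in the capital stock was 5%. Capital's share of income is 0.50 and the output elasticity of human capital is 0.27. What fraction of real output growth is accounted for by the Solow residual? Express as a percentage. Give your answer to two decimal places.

The Solow residual accounted for 6.08% of growth.

Labor's share = 1 − 0.5 − 0.27 = 0.23.
The capital stock: 0.5 × 5 = 2.5 pp.
Human capital: 0.27 × 2 = 0.54 pp.
Employment: 0.23 × 2.3 = 0.529 pp.
TFP growth = 3.8 − 3.569 = 0.231%.
TFP share of growth = 0.231 / 3.8 × 100 = 6.0789%.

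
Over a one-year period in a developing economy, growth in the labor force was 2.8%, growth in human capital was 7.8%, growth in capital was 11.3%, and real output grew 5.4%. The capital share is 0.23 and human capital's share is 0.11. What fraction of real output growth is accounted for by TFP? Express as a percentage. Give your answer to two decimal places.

Labor's share = 1 − 0.23 − 0.11 = 0.66.
Capital: 0.23 × 11.3 = 2.599 pp.
Human capital: 0.11 × 7.8 = 0.858 pp.
The labor force: 0.66 × 2.8 = 1.848 pp.
TFP growth = 5.4 − 5.305 = 0.095%.
TFP share of growth = 0.095 / 5.4 × 100 = 1.7593%.

1.76%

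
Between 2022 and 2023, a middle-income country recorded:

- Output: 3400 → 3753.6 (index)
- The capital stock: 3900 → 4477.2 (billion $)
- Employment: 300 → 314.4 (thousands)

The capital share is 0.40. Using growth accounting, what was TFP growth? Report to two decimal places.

Output growth = (3753.6 − 3400) / 3400 = 10.4%.
The capital stock growth = (4477.2 − 3900) / 3900 = 14.8%.
Employment growth = (314.4 − 300) / 300 = 4.8%.
Labor's share = 1 − 0.4 = 0.6.
The capital stock: 0.4 × 14.8 = 5.92 pp.
Employment: 0.6 × 4.8 = 2.88 pp.
TFP growth = 10.4 − 8.8 = 1.6%.

1.60%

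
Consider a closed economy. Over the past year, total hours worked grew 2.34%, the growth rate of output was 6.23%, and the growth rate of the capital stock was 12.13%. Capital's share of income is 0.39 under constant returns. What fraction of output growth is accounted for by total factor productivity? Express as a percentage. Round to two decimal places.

Labor's share = 1 − 0.39 = 0.61.
The capital stock: 0.39 × 12.13 = 4.7307 pp.
Total hours worked: 0.61 × 2.34 = 1.4274 pp.
TFP growth = 6.23 − 6.1581 = 0.0719%.
TFP share of growth = 0.0719 / 6.23 × 100 = 1.1541%.

Total factor productivity accounted for 1.15% of growth.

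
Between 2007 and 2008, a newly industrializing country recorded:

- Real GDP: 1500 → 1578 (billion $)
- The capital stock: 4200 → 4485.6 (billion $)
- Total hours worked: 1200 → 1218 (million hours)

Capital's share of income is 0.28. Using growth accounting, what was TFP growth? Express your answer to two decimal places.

2.22%

Real GDP growth = (1578 − 1500) / 1500 = 5.2%.
The capital stock growth = (4485.6 − 4200) / 4200 = 6.8%.
Total hours worked growth = (1218 − 1200) / 1200 = 1.5%.
Labor's share = 1 − 0.28 = 0.72.
The capital stock: 0.28 × 6.8 = 1.904 pp.
Total hours worked: 0.72 × 1.5 = 1.08 pp.
TFP growth = 5.2 − 2.984 = 2.216%.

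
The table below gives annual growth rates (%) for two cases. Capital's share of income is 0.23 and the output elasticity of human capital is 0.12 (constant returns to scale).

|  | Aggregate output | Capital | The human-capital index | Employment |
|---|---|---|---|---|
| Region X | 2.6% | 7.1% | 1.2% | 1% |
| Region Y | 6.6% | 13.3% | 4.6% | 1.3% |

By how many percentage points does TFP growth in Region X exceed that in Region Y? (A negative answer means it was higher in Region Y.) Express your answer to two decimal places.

Labor's share = 1 − 0.23 − 0.12 = 0.65.
Region X: TFP = 2.6 − 1.633 − 0.144 − 0.65 = 0.173%.
Region Y: TFP = 6.6 − 3.059 − 0.552 − 0.845 = 2.144%.
Difference = 0.173 − (2.144) = -1.971 pp.

-1.97 percentage points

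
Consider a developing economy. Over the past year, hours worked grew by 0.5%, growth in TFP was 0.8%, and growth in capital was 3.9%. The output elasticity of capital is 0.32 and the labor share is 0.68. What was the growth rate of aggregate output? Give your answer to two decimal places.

Labor's share = 1 − 0.32 = 0.68.
Capital: 0.32 × 3.9 = 1.248 pp.
Hours worked: 0.68 × 0.5 = 0.34 pp.
Output growth = 0.8 + 1.588 = 2.388%.

Aggregate output grew 2.39%.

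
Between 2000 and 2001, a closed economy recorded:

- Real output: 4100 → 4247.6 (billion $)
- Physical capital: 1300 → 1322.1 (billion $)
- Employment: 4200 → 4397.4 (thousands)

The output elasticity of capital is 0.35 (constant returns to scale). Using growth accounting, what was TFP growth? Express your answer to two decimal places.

-0.05%

Real output growth = (4247.6 − 4100) / 4100 = 3.6%.
Physical capital growth = (1322.1 − 1300) / 1300 = 1.7%.
Employment growth = (4397.4 − 4200) / 4200 = 4.7%.
Labor's share = 1 − 0.35 = 0.65.
Physical capital: 0.35 × 1.7 = 0.595 pp.
Employment: 0.65 × 4.7 = 3.055 pp.
TFP growth = 3.6 − 3.65 = -0.05%.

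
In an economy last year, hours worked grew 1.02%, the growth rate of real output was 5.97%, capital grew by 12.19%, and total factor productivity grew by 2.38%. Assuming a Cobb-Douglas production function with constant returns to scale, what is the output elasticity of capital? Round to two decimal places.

gY = gA + α·gK + (1−α)·gL, so gY − gA − gL = α(gK − gL).
5.97 − 2.38 − 1.02 = α × (12.19 − 1.02).
2.57 = 11.17 α, so α = 0.2301.

The output elasticity of capital is 0.23.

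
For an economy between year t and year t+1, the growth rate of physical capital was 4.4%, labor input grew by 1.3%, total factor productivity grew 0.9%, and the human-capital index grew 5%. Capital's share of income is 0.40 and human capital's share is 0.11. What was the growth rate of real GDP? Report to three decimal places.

Labor's share = 1 − 0.4 − 0.11 = 0.49.
Physical capital: 0.4 × 4.4 = 1.76 pp.
The human-capital index: 0.11 × 5 = 0.55 pp.
Labor input: 0.49 × 1.3 = 0.637 pp.
Output growth = 0.9 + 2.947 = 3.847%.

Real GDP growth was 3.847%.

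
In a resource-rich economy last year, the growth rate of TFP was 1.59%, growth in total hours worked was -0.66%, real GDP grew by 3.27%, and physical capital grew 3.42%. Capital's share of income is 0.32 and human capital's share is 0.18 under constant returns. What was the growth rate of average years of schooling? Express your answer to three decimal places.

Labor's share = 1 − 0.32 − 0.18 = 0.5.
gY = gA + 0.32×3.42 + 0.5×(-0.66) + 0.18×g.
0.18×g = 3.27 − 1.59 − 0.7644 = 0.9156.
g = 0.9156 / 0.18 = 5.08667%.

Average years of schooling growth was 5.087%.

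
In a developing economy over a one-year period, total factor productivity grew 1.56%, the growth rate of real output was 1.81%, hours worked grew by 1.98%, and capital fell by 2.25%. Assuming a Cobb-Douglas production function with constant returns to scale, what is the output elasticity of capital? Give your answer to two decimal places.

0.41

gY = gA + α·gK + (1−α)·gL, so gY − gA − gL = α(gK − gL).
1.81 − 1.56 − 1.98 = α × (-2.25 − 1.98).
-1.73 = -4.23 α, so α = 0.409.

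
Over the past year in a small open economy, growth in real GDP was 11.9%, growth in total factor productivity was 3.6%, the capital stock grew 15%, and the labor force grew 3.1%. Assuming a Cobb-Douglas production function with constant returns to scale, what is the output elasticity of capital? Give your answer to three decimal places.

gY = gA + α·gK + (1−α)·gL, so gY − gA − gL = α(gK − gL).
11.9 − 3.6 − 3.1 = α × (15 − 3.1).
5.2 = 11.9 α, so α = 0.43697.

α = 0.437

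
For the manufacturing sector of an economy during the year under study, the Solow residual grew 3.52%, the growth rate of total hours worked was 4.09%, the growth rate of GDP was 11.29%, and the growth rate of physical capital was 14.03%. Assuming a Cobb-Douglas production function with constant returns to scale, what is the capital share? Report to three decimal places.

gY = gA + α·gK + (1−α)·gL, so gY − gA − gL = α(gK − gL).
11.29 − 3.52 − 4.09 = α × (14.03 − 4.09).
3.68 = 9.94 α, so α = 0.37022.

0.370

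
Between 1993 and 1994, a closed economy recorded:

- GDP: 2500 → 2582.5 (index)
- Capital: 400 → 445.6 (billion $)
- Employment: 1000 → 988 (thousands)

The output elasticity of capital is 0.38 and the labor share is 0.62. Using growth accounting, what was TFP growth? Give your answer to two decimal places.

GDP growth = (2582.5 − 2500) / 2500 = 3.3%.
Capital growth = (445.6 − 400) / 400 = 11.4%.
Employment growth = (988 − 1000) / 1000 = -1.2%.
Labor's share = 1 − 0.38 = 0.62.
Capital: 0.38 × 11.4 = 4.332 pp.
Employment: 0.62 × (-1.2) = -0.744 pp.
TFP growth = 3.3 − 3.588 = -0.288%.

-0.29%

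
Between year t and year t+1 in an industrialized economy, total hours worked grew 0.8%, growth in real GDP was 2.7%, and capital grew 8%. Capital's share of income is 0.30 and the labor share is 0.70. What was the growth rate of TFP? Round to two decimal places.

-0.26%

Labor's share = 1 − 0.3 = 0.7.
Capital: 0.3 × 8 = 2.4 pp.
Total hours worked: 0.7 × 0.8 = 0.56 pp.
TFP growth = 2.7 − 2.96 = -0.26%.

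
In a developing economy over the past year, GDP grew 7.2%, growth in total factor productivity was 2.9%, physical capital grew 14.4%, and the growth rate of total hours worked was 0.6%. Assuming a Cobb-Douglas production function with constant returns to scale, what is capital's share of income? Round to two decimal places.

gY = gA + α·gK + (1−α)·gL, so gY − gA − gL = α(gK − gL).
7.2 − 2.9 − 0.6 = α × (14.4 − 0.6).
3.7 = 13.8 α, so α = 0.2681.

α = 0.27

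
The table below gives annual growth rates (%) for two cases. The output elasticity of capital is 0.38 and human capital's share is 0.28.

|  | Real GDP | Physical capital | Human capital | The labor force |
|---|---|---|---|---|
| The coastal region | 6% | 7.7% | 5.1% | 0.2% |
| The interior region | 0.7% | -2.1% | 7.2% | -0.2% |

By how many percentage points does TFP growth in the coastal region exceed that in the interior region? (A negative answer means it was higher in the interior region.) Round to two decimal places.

Labor's share = 1 − 0.38 − 0.28 = 0.34.
The coastal region: TFP = 6 − 2.926 − 1.428 − 0.068 = 1.578%.
The interior region: TFP = 0.7 + 0.798 − 2.016 + 0.068 = -0.45%.
Difference = 1.578 − (-0.45) = 2.028 pp.

2.03 percentage points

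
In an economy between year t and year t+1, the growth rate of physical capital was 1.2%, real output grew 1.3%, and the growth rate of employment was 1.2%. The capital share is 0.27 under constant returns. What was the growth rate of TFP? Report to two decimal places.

Labor's share = 1 − 0.27 = 0.73.
Physical capital: 0.27 × 1.2 = 0.324 pp.
Employment: 0.73 × 1.2 = 0.876 pp.
TFP growth = 1.3 − 1.2 = 0.1%.

TFP growth was 0.10%.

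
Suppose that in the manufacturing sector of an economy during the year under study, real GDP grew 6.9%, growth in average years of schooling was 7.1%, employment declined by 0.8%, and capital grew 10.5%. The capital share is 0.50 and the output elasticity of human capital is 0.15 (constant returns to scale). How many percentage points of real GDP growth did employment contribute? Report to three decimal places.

-0.280 pp

Labor's share = 1 − 0.5 − 0.15 = 0.35.
Contribution = share × growth = 0.35 × (-0.8) = -0.28 pp.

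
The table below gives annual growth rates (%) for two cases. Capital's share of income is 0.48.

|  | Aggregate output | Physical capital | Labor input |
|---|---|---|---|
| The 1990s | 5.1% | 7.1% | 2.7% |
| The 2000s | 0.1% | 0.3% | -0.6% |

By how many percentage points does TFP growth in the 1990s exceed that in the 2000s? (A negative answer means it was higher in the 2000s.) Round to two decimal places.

0.02 percentage points

Labor's share = 1 − 0.48 = 0.52.
The 1990s: TFP = 5.1 − 3.408 − 1.404 = 0.288%.
The 2000s: TFP = 0.1 − 0.144 + 0.312 = 0.268%.
Difference = 0.288 − (0.268) = 0.02 pp.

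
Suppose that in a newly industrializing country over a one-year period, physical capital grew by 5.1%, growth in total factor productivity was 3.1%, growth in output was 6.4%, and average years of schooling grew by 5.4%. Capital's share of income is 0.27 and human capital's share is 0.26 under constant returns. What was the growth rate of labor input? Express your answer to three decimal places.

1.104%

Labor's share = 1 − 0.27 − 0.26 = 0.47.
gY = gA + 0.27×5.1 + 0.26×5.4 + 0.47×g.
0.47×g = 6.4 − 3.1 − 2.781 = 0.519.
g = 0.519 / 0.47 = 1.10426%.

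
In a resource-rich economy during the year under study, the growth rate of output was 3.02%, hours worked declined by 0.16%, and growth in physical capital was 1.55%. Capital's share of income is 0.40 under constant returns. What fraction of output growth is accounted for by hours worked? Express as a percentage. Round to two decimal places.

Hours worked accounted for -3.18% of growth.

Labor's share = 1 − 0.4 = 0.6.
Hours worked contributed 0.6 × (-0.16) = -0.096 pp.
Share of growth = -0.096 / 3.02 × 100 = -3.1788%.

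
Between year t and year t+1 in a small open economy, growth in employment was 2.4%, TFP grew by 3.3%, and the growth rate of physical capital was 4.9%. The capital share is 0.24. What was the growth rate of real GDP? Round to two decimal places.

Labor's share = 1 − 0.24 = 0.76.
Physical capital: 0.24 × 4.9 = 1.176 pp.
Employment: 0.76 × 2.4 = 1.824 pp.
Output growth = 3.3 + 3 = 6.3%.

6.30%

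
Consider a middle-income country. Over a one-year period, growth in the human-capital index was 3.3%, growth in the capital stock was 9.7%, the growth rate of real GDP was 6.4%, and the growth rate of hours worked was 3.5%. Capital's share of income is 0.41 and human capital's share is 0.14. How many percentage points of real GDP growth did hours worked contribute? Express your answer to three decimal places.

1.575

Labor's share = 1 − 0.41 − 0.14 = 0.45.
Contribution = share × growth = 0.45 × 3.5 = 1.575 pp.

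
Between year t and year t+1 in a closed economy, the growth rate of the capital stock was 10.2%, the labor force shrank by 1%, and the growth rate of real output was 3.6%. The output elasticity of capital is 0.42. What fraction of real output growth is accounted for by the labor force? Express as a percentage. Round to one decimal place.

The labor force accounted for -16.1% of growth.

Labor's share = 1 − 0.42 = 0.58.
The labor force contributed 0.58 × (-1) = -0.58 pp.
Share of growth = -0.58 / 3.6 × 100 = -16.111%.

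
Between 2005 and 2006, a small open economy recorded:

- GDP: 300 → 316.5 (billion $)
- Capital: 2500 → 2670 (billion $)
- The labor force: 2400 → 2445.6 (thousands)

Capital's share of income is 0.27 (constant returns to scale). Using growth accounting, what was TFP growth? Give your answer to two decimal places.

2.28%

GDP growth = (316.5 − 300) / 300 = 5.5%.
Capital growth = (2670 − 2500) / 2500 = 6.8%.
The labor force growth = (2445.6 − 2400) / 2400 = 1.9%.
Labor's share = 1 − 0.27 = 0.73.
Capital: 0.27 × 6.8 = 1.836 pp.
The labor force: 0.73 × 1.9 = 1.387 pp.
TFP growth = 5.5 − 3.223 = 2.277%.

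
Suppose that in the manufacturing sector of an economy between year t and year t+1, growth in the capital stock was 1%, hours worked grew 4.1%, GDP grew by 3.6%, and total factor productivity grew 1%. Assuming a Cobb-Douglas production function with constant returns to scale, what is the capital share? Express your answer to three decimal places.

α = 0.484

gY = gA + α·gK + (1−α)·gL, so gY − gA − gL = α(gK − gL).
3.6 − 1 − 4.1 = α × (1 − 4.1).
-1.5 = -3.1 α, so α = 0.48387.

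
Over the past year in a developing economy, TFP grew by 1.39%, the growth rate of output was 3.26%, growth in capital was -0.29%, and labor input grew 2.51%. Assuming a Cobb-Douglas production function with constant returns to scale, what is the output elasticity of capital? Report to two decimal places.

The output elasticity of capital is 0.23.

gY = gA + α·gK + (1−α)·gL, so gY − gA − gL = α(gK − gL).
3.26 − 1.39 − 2.51 = α × (-0.29 − 2.51).
-0.64 = -2.8 α, so α = 0.2286.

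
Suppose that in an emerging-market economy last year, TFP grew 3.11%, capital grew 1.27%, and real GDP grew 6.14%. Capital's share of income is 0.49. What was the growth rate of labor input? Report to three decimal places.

Labor input grew 4.721%.

Labor's share = 1 − 0.49 = 0.51.
gY = gA + 0.49×1.27 + 0.51×g.
0.51×g = 6.14 − 3.11 − 0.6223 = 2.4077.
g = 2.4077 / 0.51 = 4.72098%.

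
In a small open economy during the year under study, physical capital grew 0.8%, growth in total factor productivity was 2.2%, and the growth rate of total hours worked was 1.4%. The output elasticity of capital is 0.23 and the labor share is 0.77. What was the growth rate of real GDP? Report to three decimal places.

Labor's share = 1 − 0.23 = 0.77.
Physical capital: 0.23 × 0.8 = 0.184 pp.
Total hours worked: 0.77 × 1.4 = 1.078 pp.
Output growth = 2.2 + 1.262 = 3.462%.

Real GDP grew 3.462%.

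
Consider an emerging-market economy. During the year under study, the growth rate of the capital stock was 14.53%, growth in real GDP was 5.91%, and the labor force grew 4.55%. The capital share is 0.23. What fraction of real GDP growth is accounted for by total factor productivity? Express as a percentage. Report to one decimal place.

Labor's share = 1 − 0.23 = 0.77.
The capital stock: 0.23 × 14.53 = 3.3419 pp.
The labor force: 0.77 × 4.55 = 3.5035 pp.
TFP growth = 5.91 − 6.8454 = -0.9354%.
TFP share of growth = -0.9354 / 5.91 × 100 = -15.827%.

Total factor productivity accounted for -15.8% of growth.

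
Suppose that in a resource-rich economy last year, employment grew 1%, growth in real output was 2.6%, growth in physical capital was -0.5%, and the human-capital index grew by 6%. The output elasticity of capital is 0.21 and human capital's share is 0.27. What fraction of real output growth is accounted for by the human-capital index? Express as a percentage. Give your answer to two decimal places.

The human-capital index accounted for 62.31% of growth.

The human-capital index contributed 0.27 × 6 = 1.62 pp.
Share of growth = 1.62 / 2.6 × 100 = 62.3077%.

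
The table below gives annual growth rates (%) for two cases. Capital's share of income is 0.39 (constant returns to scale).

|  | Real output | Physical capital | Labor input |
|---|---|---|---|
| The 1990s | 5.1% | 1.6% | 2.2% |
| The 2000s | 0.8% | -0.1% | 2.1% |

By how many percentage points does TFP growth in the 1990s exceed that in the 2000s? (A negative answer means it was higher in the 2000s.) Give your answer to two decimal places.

3.58 percentage points

Labor's share = 1 − 0.39 = 0.61.
The 1990s: TFP = 5.1 − 0.624 − 1.342 = 3.134%.
The 2000s: TFP = 0.8 + 0.039 − 1.281 = -0.442%.
Difference = 3.134 − (-0.442) = 3.576 pp.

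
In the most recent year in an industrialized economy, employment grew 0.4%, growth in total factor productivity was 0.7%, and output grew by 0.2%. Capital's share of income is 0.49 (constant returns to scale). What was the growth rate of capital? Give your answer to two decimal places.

Labor's share = 1 − 0.49 = 0.51.
gY = gA + 0.51×0.4 + 0.49×g.
0.49×g = 0.2 − 0.7 − 0.204 = -0.704.
g = -0.704 / 0.49 = -1.4367%.

-1.44%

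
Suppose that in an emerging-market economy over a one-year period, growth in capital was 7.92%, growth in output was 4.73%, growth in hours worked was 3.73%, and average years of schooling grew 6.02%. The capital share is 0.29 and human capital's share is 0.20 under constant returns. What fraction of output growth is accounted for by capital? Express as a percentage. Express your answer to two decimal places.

48.56%

Capital contributed 0.29 × 7.92 = 2.2968 pp.
Share of growth = 2.2968 / 4.73 × 100 = 48.5581%.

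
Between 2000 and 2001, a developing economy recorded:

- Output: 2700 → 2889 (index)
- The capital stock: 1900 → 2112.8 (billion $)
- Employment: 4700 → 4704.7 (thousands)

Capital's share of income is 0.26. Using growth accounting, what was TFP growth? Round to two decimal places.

Output growth = (2889 − 2700) / 2700 = 7%.
The capital stock growth = (2112.8 − 1900) / 1900 = 11.2%.
Employment growth = (4704.7 − 4700) / 4700 = 0.1%.
Labor's share = 1 − 0.26 = 0.74.
The capital stock: 0.26 × 11.2 = 2.912 pp.
Employment: 0.74 × 0.1 = 0.074 pp.
TFP growth = 7 − 2.986 = 4.014%.

TFP growth was 4.01%.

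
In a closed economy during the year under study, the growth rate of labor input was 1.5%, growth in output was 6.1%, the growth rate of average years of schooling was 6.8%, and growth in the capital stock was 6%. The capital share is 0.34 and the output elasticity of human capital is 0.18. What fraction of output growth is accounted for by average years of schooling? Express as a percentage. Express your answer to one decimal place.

Average years of schooling accounted for 20.1% of growth.

Average years of schooling contributed 0.18 × 6.8 = 1.224 pp.
Share of growth = 1.224 / 6.1 × 100 = 20.066%.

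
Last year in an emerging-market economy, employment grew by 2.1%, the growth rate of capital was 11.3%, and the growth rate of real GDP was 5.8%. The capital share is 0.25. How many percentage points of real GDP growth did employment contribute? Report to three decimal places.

1.575

Labor's share = 1 − 0.25 = 0.75.
Contribution = share × growth = 0.75 × 2.1 = 1.575 pp.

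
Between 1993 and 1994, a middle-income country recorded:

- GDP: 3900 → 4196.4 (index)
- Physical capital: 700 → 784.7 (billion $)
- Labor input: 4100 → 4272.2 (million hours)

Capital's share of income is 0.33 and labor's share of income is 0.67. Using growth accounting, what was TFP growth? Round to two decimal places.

0.79%

GDP growth = (4196.4 − 3900) / 3900 = 7.6%.
Physical capital growth = (784.7 − 700) / 700 = 12.1%.
Labor input growth = (4272.2 − 4100) / 4100 = 4.2%.
Labor's share = 1 − 0.33 = 0.67.
Physical capital: 0.33 × 12.1 = 3.993 pp.
Labor input: 0.67 × 4.2 = 2.814 pp.
TFP growth = 7.6 − 6.807 = 0.793%.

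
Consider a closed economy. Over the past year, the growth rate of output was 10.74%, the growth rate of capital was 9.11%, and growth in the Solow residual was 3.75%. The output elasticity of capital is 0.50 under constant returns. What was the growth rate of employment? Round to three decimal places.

4.870%

Labor's share = 1 − 0.5 = 0.5.
gY = gA + 0.5×9.11 + 0.5×g.
0.5×g = 10.74 − 3.75 − 4.555 = 2.435.
g = 2.435 / 0.5 = 4.87%.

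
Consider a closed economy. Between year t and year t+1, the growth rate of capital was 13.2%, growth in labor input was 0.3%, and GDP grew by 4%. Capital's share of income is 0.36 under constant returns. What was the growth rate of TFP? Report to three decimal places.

-0.944%

Labor's share = 1 − 0.36 = 0.64.
Capital: 0.36 × 13.2 = 4.752 pp.
Labor input: 0.64 × 0.3 = 0.192 pp.
TFP growth = 4 − 4.944 = -0.944%.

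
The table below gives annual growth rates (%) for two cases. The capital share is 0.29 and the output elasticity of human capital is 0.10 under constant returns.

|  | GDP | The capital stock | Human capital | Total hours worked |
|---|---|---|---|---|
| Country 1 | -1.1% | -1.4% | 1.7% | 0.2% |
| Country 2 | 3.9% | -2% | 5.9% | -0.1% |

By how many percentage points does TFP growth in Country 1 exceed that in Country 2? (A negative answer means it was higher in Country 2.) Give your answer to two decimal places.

Labor's share = 1 − 0.29 − 0.1 = 0.61.
Country 1: TFP = -1.1 + 0.406 − 0.17 − 0.122 = -0.986%.
Country 2: TFP = 3.9 + 0.58 − 0.59 + 0.061 = 3.951%.
Difference = -0.986 − (3.951) = -4.937 pp.

-4.94 percentage points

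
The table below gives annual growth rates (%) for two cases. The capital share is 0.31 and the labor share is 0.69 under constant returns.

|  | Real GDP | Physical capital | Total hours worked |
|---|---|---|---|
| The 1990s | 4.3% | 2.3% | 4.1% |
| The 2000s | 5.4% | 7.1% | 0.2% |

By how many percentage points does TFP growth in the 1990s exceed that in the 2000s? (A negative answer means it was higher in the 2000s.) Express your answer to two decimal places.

-2.30 percentage points

Labor's share = 1 − 0.31 = 0.69.
The 1990s: TFP = 4.3 − 0.713 − 2.829 = 0.758%.
The 2000s: TFP = 5.4 − 2.201 − 0.138 = 3.061%.
Difference = 0.758 − (3.061) = -2.303 pp.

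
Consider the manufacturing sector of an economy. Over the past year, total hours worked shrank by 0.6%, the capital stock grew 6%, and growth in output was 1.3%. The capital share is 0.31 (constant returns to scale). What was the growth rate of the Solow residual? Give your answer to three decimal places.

-0.146%

Labor's share = 1 − 0.31 = 0.69.
The capital stock: 0.31 × 6 = 1.86 pp.
Total hours worked: 0.69 × (-0.6) = -0.414 pp.
TFP growth = 1.3 − 1.446 = -0.146%.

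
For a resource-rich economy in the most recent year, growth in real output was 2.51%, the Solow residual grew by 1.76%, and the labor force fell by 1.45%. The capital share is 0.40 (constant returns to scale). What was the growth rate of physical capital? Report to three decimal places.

4.050%

Labor's share = 1 − 0.4 = 0.6.
gY = gA + 0.6×(-1.45) + 0.4×g.
0.4×g = 2.51 − 1.76 + 0.87 = 1.62.
g = 1.62 / 0.4 = 4.05%.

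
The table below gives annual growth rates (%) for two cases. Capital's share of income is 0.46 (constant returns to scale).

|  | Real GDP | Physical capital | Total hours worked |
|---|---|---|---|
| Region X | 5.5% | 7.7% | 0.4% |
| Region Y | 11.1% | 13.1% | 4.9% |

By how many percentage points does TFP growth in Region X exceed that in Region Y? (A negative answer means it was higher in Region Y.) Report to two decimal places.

Labor's share = 1 − 0.46 = 0.54.
Region X: TFP = 5.5 − 3.542 − 0.216 = 1.742%.
Region Y: TFP = 11.1 − 6.026 − 2.646 = 2.428%.
Difference = 1.742 − (2.428) = -0.686 pp.

-0.69 percentage points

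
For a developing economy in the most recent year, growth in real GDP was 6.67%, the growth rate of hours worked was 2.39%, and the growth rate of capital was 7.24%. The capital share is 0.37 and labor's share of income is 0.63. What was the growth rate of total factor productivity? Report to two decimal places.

Labor's share = 1 − 0.37 = 0.63.
Capital: 0.37 × 7.24 = 2.6788 pp.
Hours worked: 0.63 × 2.39 = 1.5057 pp.
TFP growth = 6.67 − 4.1845 = 2.4855%.

Total factor productivity growth was 2.49%.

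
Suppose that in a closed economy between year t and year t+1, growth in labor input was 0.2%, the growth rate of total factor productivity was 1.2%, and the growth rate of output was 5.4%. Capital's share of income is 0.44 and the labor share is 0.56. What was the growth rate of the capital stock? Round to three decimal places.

Labor's share = 1 − 0.44 = 0.56.
gY = gA + 0.56×0.2 + 0.44×g.
0.44×g = 5.4 − 1.2 − 0.112 = 4.088.
g = 4.088 / 0.44 = 9.29091%.

The capital stock grew 9.291%.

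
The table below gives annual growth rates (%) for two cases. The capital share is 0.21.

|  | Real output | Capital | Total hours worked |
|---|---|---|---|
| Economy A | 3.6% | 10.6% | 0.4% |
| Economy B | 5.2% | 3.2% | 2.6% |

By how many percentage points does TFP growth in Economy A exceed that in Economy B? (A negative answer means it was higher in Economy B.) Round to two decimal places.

-1.42 percentage points

Labor's share = 1 − 0.21 = 0.79.
Economy A: TFP = 3.6 − 2.226 − 0.316 = 1.058%.
Economy B: TFP = 5.2 − 0.672 − 2.054 = 2.474%.
Difference = 1.058 − (2.474) = -1.416 pp.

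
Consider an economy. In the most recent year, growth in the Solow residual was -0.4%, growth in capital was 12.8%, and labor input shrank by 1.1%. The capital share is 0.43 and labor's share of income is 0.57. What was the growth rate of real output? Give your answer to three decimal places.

Labor's share = 1 − 0.43 = 0.57.
Capital: 0.43 × 12.8 = 5.504 pp.
Labor input: 0.57 × (-1.1) = -0.627 pp.
Output growth = -0.4 + 4.877 = 4.477%.

Real output growth was 4.477%.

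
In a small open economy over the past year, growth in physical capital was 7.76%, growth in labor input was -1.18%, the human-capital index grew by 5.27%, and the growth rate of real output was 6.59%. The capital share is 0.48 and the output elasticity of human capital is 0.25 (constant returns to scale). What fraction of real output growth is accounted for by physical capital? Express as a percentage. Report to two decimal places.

56.52%

Physical capital contributed 0.48 × 7.76 = 3.7248 pp.
Share of growth = 3.7248 / 6.59 × 100 = 56.522%.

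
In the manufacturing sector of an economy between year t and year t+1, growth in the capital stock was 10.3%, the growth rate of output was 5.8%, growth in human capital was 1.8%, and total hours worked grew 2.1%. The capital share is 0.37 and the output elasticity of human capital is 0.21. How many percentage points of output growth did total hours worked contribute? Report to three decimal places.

Labor's share = 1 − 0.37 − 0.21 = 0.42.
Contribution = share × growth = 0.42 × 2.1 = 0.882 pp.

0.882 pp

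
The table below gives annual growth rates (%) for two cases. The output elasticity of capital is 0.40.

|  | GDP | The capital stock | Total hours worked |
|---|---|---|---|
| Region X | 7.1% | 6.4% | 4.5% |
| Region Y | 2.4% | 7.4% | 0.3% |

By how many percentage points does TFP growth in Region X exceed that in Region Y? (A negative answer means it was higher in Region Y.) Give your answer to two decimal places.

2.58 percentage points

Labor's share = 1 − 0.4 = 0.6.
Region X: TFP = 7.1 − 2.56 − 2.7 = 1.84%.
Region Y: TFP = 2.4 − 2.96 − 0.18 = -0.74%.
Difference = 1.84 − (-0.74) = 2.58 pp.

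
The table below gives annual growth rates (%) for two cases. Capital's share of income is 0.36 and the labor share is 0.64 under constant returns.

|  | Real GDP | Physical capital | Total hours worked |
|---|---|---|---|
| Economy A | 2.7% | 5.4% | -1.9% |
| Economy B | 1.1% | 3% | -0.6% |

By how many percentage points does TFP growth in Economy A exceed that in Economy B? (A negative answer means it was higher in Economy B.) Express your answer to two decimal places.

1.57 percentage points

Labor's share = 1 − 0.36 = 0.64.
Economy A: TFP = 2.7 − 1.944 + 1.216 = 1.972%.
Economy B: TFP = 1.1 − 1.08 + 0.384 = 0.404%.
Difference = 1.972 − (0.404) = 1.568 pp.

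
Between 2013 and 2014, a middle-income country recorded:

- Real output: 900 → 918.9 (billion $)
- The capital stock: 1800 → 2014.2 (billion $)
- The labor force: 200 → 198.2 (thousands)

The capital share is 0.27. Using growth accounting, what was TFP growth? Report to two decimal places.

-0.46%

Real output growth = (918.9 − 900) / 900 = 2.1%.
The capital stock growth = (2014.2 − 1800) / 1800 = 11.9%.
The labor force growth = (198.2 − 200) / 200 = -0.9%.
Labor's share = 1 − 0.27 = 0.73.
The capital stock: 0.27 × 11.9 = 3.213 pp.
The labor force: 0.73 × (-0.9) = -0.657 pp.
TFP growth = 2.1 − 2.556 = -0.456%.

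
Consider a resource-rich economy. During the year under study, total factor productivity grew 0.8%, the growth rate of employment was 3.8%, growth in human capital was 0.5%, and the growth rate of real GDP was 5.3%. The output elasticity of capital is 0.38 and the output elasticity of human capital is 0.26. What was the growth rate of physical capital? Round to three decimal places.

Labor's share = 1 − 0.38 − 0.26 = 0.36.
gY = gA + 0.26×0.5 + 0.36×3.8 + 0.38×g.
0.38×g = 5.3 − 0.8 − 1.498 = 3.002.
g = 3.002 / 0.38 = 7.9%.

7.900%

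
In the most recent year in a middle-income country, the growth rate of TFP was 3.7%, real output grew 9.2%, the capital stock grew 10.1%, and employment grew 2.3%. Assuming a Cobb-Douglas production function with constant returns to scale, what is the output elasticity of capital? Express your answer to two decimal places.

α = 0.41

gY = gA + α·gK + (1−α)·gL, so gY − gA − gL = α(gK − gL).
9.2 − 3.7 − 2.3 = α × (10.1 − 2.3).
3.2 = 7.8 α, so α = 0.4103.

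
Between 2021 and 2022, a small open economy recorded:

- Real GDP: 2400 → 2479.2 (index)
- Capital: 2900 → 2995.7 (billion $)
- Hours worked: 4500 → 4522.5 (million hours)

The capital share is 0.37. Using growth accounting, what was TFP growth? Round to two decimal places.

Real GDP growth = (2479.2 − 2400) / 2400 = 3.3%.
Capital growth = (2995.7 − 2900) / 2900 = 3.3%.
Hours worked growth = (4522.5 − 4500) / 4500 = 0.5%.
Labor's share = 1 − 0.37 = 0.63.
Capital: 0.37 × 3.3 = 1.221 pp.
Hours worked: 0.63 × 0.5 = 0.315 pp.
TFP growth = 3.3 − 1.536 = 1.764%.

1.76%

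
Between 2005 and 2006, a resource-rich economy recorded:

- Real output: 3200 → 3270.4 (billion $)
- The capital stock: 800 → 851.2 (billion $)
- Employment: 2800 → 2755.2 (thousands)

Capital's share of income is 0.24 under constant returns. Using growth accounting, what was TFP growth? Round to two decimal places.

TFP grew 1.88%.

Real output growth = (3270.4 − 3200) / 3200 = 2.2%.
The capital stock growth = (851.2 − 800) / 800 = 6.4%.
Employment growth = (2755.2 − 2800) / 2800 = -1.6%.
Labor's share = 1 − 0.24 = 0.76.
The capital stock: 0.24 × 6.4 = 1.536 pp.
Employment: 0.76 × (-1.6) = -1.216 pp.
TFP growth = 2.2 − 0.32 = 1.88%.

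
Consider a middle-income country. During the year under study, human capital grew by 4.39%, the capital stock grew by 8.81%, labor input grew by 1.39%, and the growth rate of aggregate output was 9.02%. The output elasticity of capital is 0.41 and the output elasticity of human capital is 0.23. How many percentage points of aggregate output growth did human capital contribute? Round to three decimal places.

1.010 percentage points

Contribution = share × growth = 0.23 × 4.39 = 1.0097 pp.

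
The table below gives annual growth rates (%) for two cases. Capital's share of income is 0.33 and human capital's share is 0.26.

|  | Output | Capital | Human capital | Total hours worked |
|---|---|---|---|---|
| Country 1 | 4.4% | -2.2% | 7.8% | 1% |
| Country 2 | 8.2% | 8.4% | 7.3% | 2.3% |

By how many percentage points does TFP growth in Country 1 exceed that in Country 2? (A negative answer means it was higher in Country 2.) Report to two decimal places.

0.10 percentage points

Labor's share = 1 − 0.33 − 0.26 = 0.41.
Country 1: TFP = 4.4 + 0.726 − 2.028 − 0.41 = 2.688%.
Country 2: TFP = 8.2 − 2.772 − 1.898 − 0.943 = 2.587%.
Difference = 2.688 − (2.587) = 0.101 pp.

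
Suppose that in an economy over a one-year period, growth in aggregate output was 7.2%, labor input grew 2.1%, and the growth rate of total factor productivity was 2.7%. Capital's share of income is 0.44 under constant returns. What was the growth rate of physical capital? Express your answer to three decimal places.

Labor's share = 1 − 0.44 = 0.56.
gY = gA + 0.56×2.1 + 0.44×g.
0.44×g = 7.2 − 2.7 − 1.176 = 3.324.
g = 3.324 / 0.44 = 7.55455%.

7.555%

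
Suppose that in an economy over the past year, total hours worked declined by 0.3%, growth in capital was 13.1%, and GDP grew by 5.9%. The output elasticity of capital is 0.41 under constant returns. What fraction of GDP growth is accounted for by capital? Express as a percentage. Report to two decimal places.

Capital contributed 0.41 × 13.1 = 5.371 pp.
Share of growth = 5.371 / 5.9 × 100 = 91.0339%.

Capital accounted for 91.03% of growth.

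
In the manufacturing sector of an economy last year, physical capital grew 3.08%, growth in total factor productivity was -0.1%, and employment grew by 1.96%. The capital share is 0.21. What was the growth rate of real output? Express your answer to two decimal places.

Real output growth was 2.10%.

Labor's share = 1 − 0.21 = 0.79.
Physical capital: 0.21 × 3.08 = 0.6468 pp.
Employment: 0.79 × 1.96 = 1.5484 pp.
Output growth = -0.1 + 2.1952 = 2.0952%.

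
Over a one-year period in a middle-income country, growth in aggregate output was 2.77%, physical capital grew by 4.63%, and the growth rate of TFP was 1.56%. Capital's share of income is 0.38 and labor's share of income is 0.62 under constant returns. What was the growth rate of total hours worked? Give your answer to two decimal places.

Labor's share = 1 − 0.38 = 0.62.
gY = gA + 0.38×4.63 + 0.62×g.
0.62×g = 2.77 − 1.56 − 1.7594 = -0.5494.
g = -0.5494 / 0.62 = -0.8861%.

-0.89%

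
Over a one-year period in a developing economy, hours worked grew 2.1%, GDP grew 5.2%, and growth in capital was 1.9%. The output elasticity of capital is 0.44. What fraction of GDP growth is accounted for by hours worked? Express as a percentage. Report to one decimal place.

Labor's share = 1 − 0.44 = 0.56.
Hours worked contributed 0.56 × 2.1 = 1.176 pp.
Share of growth = 1.176 / 5.2 × 100 = 22.615%.

Hours worked accounted for 22.6% of growth.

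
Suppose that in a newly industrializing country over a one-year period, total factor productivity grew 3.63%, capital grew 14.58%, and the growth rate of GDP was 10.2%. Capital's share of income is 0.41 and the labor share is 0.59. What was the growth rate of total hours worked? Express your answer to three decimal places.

Labor's share = 1 − 0.41 = 0.59.
gY = gA + 0.41×14.58 + 0.59×g.
0.59×g = 10.2 − 3.63 − 5.9778 = 0.5922.
g = 0.5922 / 0.59 = 1.00373%.

1.004%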